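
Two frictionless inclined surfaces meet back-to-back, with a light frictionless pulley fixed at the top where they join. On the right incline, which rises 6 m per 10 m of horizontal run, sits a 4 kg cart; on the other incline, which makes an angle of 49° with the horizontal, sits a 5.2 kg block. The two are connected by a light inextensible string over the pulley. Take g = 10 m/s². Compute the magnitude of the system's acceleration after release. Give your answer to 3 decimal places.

2.029 m/s²

Resolve each weight along its own incline: the 4 kg mass has component 4 × 10 × sin 30.96° = 20.580 N down its slope, and the 5.2 kg mass has 5.2 × 10 × sin 49° = 39.245 N down its slope.
The 5.2 kg side's 39.245 N exceeds the other side's 20.580 N, so that mass slides down and the 4 kg mass slides up. Taking that direction as positive, Newton's second law for the whole system gives 39.245 − 20.580 = (4 + 5.2) a, so a = 18.665 / 9.2 = 2.0288 m/s².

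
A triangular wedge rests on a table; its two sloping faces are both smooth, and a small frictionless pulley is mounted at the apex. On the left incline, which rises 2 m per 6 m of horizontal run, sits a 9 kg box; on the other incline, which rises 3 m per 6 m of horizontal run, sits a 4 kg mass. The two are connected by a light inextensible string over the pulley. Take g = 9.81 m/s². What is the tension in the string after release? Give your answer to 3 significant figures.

Resolve each weight along its own incline: the 9 kg mass has component 9 × 9.81 × sin 18.43° = 27.920 N down its slope, and the 4 kg mass has 4 × 9.81 × sin 26.57° = 17.549 N down its slope.
The 9 kg side's 27.920 N exceeds the other side's 17.549 N, so that mass slides down and the 4 kg mass slides up. Taking that direction as positive, Newton's second law for the whole system gives 27.920 − 17.549 = (9 + 4) a, so a = 10.371 / 13 = 0.7978 m/s².
For the 4 kg mass (up-slope positive): T − 17.549 = 4 × 0.7978, so T = 20.740 N.

20.7 N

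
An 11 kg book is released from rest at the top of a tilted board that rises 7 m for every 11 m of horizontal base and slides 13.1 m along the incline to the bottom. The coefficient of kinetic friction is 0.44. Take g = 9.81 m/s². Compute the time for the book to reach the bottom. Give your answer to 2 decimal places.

The weight component along the incline is mg sin 32.47° = 57.934 N and the normal force is N = mg cos 32.47° = 91.040 N.
Friction up the slope is f = μN = 0.44 × 91.040 = 40.058 N, so the net downslope force is 57.934 − 40.058 = 17.876 N and a = 17.876 / 11 = 1.6251 m/s².
Starting from rest, L = ½at², so t = √(2L/a) = √(2 × 13.1 / 1.6251) = 4.0152 s.

4.02 s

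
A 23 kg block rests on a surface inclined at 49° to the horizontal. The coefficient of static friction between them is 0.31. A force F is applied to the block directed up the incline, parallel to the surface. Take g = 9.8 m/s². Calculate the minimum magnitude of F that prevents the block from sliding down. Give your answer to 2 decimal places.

124.27 N

The normal force is N = mg cos 49° = 147.876 N. With F at its minimum the block is on the verge of sliding down, so static friction is at its maximum μ_s N = 0.31 × 147.876 = 45.842 N and acts up the slope.
Equilibrium along the incline: F + μ_s N = mg sin 49°, so F = 170.112 − 45.842 = 124.270 N.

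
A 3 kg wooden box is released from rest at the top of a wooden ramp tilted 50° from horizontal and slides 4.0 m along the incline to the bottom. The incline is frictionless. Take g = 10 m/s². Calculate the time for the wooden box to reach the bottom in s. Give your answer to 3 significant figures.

1.02 s

The weight component along the incline is mg sin 50° = 22.981 N and the normal force is N = mg cos 50° = 19.284 N.
With no friction, a = g sin 50° = 7.6604 m/s².
Starting from rest, L = ½at², so t = √(2L/a) = √(2 × 4.0 / 7.6604) = 1.0219 s.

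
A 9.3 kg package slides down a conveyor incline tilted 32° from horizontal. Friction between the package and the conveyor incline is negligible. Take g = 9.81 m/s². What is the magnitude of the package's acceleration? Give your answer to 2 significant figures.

5.2 m/s²

Resolving the weight along the incline: the component pulling the package down the slope is mg sin 32° = 9.3 × 9.81 × 0.5299 = 48.344 N, and the normal force is N = mg cos 32° = 9.3 × 9.81 × 0.8480 = 77.366 N.
With no friction the net force along the incline is 48.344 N, so a = g sin 32° = 48.344 / 9.3 = 5.1983 m/s².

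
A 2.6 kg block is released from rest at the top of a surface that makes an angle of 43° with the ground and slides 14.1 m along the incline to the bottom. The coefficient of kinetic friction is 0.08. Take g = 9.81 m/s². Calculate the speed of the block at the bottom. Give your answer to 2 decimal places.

13.13 m/s

The weight component along the incline is mg sin 43° = 17.395 N and the normal force is N = mg cos 43° = 18.654 N.
Friction up the slope is f = μN = 0.08 × 18.654 = 1.492 N, so the net downslope force is 17.395 − 1.492 = 15.903 N and a = 15.903 / 2.6 = 6.1165 m/s².
Starting from rest over a distance of 14.1 m, v² = 2aL = 2 × 6.1165 × 14.1 = 172.4853, so v = 13.1334 m/s.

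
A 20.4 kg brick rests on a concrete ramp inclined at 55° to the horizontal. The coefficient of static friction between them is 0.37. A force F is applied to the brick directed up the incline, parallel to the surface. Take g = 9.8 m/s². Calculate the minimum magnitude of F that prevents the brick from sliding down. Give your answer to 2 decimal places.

The normal force is N = mg cos 55° = 114.669 N. With F at its minimum the brick is on the verge of sliding down, so static friction is at its maximum μ_s N = 0.37 × 114.669 = 42.428 N and acts up the slope.
Equilibrium along the incline: F + μ_s N = mg sin 55°, so F = 163.765 − 42.428 = 121.337 N.

121.34 N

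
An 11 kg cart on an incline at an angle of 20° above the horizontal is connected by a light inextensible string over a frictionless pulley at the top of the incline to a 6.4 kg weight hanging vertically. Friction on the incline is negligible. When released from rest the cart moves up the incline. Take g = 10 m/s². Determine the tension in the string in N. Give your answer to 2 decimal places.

54.30 N

For the cart on the incline: the weight component along the slope is m₁g sin 20° = 11 × 10 × 0.3420 = 37.620 N and the normal force is N = m₁g cos 20° = 103.366 N.
Newton's second law for the cart (up-slope positive): T − 37.620 = 11 a. For the hanging weight (downward positive): 6.4 × 10 − T = 6.4 a.
Adding the two equations eliminates T: 26.380 = 17.4 a, so a = 1.5161 m/s².
Then from the hanging weight's equation, T = 6.4 × (10 − 1.5161) = 54.297 N.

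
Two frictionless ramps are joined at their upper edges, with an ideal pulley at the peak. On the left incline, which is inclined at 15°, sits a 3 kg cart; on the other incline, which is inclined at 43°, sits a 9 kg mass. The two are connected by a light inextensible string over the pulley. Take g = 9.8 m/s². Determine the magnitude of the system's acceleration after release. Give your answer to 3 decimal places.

4.379 m/s²

Resolve each weight along its own incline: the 3 kg mass has component 3 × 9.8 × sin 15° = 7.609 N down its slope, and the 9 kg mass has 9 × 9.8 × sin 43° = 60.152 N down its slope.
The 9 kg side's 60.152 N exceeds the other side's 7.609 N, so that mass slides down and the 3 kg mass slides up. Taking that direction as positive, Newton's second law for the whole system gives 60.152 − 7.609 = (3 + 9) a, so a = 52.543 / 12 = 4.3786 m/s².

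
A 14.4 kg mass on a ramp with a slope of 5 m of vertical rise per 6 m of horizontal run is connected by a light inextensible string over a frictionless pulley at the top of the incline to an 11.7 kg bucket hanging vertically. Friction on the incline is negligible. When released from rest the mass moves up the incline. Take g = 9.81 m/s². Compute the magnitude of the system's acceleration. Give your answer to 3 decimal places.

0.933 m/s²

For the mass on the incline: the weight component along the slope is m₁g sin 39.81° = 14.4 × 9.81 × 0.6402 = 90.437 N and the normal force is N = m₁g cos 39.81° = 108.522 N.
Newton's second law for the mass (up-slope positive): T − 90.437 = 14.4 a. For the hanging bucket (downward positive): 11.7 × 9.81 − T = 11.7 a.
Adding the two equations eliminates T: 24.340 = 26.1 a, so a = 0.9326 m/s².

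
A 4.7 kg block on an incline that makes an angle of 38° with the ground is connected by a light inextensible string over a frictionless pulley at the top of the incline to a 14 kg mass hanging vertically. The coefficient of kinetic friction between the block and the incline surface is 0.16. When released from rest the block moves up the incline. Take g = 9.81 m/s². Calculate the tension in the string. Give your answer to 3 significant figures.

60.1 N

For the block on the incline: the weight component along the slope is m₁g sin 38° = 4.7 × 9.81 × 0.6157 = 28.388 N and the normal force is N = m₁g cos 38° = 36.333 N.
Kinetic friction opposes the block's motion up the incline: f = μN = 0.16 × 36.333 = 5.813 N acting down the slope.
Newton's second law for the block (up-slope positive): T − 28.388 − 5.813 = 4.7 a. For the hanging mass (downward positive): 14 × 9.81 − T = 14 a.
Adding the two equations eliminates T: 103.139 = 18.7 a, so a = 5.5155 m/s².
Then from the hanging mass's equation, T = 14 × (9.81 − 5.5155) = 60.123 N.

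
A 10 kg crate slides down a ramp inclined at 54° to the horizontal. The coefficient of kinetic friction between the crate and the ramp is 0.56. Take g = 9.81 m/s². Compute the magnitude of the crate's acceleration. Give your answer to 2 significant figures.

4.7 m/s²

Resolving the weight along the incline: the component pulling the crate down the slope is mg sin 54° = 10 × 9.81 × 0.8090 = 79.363 N, and the normal force is N = mg cos 54° = 10 × 9.81 × 0.5878 = 57.663 N.
Kinetic friction acts up the slope with magnitude f = μN = 0.56 × 57.663 = 32.291 N.
Net force along the incline is 79.363 − 32.291 = 47.072 N, so a = 47.072 / 10 = 4.7072 m/s².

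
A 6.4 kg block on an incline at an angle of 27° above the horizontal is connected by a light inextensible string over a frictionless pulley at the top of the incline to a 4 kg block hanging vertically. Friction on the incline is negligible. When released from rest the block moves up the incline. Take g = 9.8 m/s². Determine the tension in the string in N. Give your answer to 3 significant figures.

35.1 N

For the block on the incline: the weight component along the slope is m₁g sin 27° = 6.4 × 9.8 × 0.4540 = 28.475 N and the normal force is N = m₁g cos 27° = 55.884 N.
Newton's second law for the block (up-slope positive): T − 28.475 = 6.4 a. For the hanging block (downward positive): 4 × 9.8 − T = 4 a.
Adding the two equations eliminates T: 10.725 = 10.4 a, so a = 1.0312 m/s².
Then from the hanging block's equation, T = 4 × (9.8 − 1.0312) = 35.075 N.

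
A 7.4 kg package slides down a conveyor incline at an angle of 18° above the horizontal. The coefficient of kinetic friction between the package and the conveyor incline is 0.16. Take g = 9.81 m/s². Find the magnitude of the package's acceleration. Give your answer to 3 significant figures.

1.54 m/s²

Resolving the weight along the incline: the component pulling the package down the slope is mg sin 18° = 7.4 × 9.81 × 0.3090 = 22.432 N, and the normal force is N = mg cos 18° = 7.4 × 9.81 × 0.9511 = 69.044 N.
Kinetic friction acts up the slope with magnitude f = μN = 0.16 × 69.044 = 11.047 N.
Net force along the incline is 22.432 − 11.047 = 11.385 N, so a = 11.385 / 7.4 = 1.5385 m/s².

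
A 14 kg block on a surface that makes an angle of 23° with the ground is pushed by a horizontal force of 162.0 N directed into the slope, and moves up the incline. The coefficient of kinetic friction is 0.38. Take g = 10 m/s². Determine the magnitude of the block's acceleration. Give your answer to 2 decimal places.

The horizontal push has components F cos 23° = 162.0 × 0.9205 = 149.121 N up the incline and F sin 23° = 162.0 × 0.3907 = 63.293 N pressing into the surface.
The normal force is therefore N = mg cos 23° + F sin 23° = 128.870 + 63.293 = 192.163 N, and kinetic friction down the slope is μN = 0.38 × 192.163 = 73.022 N.
Along the incline: F cos 23° − mg sin 23° − μN = ma, so 149.121 − 54.698 − 73.022 = 14 a, giving a = 1.5286 m/s².

1.53 m/s²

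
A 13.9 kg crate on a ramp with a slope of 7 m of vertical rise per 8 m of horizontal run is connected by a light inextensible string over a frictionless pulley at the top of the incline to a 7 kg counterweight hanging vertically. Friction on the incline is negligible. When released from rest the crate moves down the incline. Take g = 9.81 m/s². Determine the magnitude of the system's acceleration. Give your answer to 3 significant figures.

1.01 m/s²

For the crate on the incline: the weight component along the slope is m₁g sin 41.19° = 13.9 × 9.81 × 0.6585 = 89.792 N and the normal force is N = m₁g cos 41.19° = 102.621 N.
Newton's second law for the crate (down-slope positive): 89.792 − T = 13.9 a. For the hanging counterweight (upward positive): T − 7 × 9.81 = 7 a.
Adding the two equations eliminates T: 21.122 = 20.9 a, so a = 1.0106 m/s².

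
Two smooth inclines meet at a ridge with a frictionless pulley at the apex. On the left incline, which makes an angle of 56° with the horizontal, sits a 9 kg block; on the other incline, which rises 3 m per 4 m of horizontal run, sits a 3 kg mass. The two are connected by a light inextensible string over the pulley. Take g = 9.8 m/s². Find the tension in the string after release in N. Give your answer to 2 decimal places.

Resolve each weight along its own incline: the 9 kg mass has component 9 × 9.8 × sin 56° = 73.121 N down its slope, and the 3 kg mass has 3 × 9.8 × sin 36.87° = 17.640 N down its slope.
The 9 kg side's 73.121 N exceeds the other side's 17.640 N, so that mass slides down and the 3 kg mass slides up. Taking that direction as positive, Newton's second law for the whole system gives 73.121 − 17.640 = (9 + 3) a, so a = 55.481 / 12 = 4.6234 m/s².
For the 3 kg mass (up-slope positive): T − 17.640 = 3 × 4.6234, so T = 31.510 N.

31.51 N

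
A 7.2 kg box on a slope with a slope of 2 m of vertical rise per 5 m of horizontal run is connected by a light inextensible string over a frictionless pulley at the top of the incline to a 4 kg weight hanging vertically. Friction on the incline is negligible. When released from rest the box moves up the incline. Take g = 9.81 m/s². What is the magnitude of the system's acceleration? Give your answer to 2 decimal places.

For the box on the incline: the weight component along the slope is m₁g sin 21.80° = 7.2 × 9.81 × 0.3714 = 26.233 N and the normal force is N = m₁g cos 21.80° = 65.580 N.
Newton's second law for the box (up-slope positive): T − 26.233 = 7.2 a. For the hanging weight (downward positive): 4 × 9.81 − T = 4 a.
Adding the two equations eliminates T: 13.007 = 11.2 a, so a = 1.1613 m/s².

1.16 m/s²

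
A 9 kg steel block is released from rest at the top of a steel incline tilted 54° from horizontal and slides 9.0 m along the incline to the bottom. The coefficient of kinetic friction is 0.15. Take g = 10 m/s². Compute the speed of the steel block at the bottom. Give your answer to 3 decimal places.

11.391 m/s

The weight component along the incline is mg sin 54° = 72.812 N and the normal force is N = mg cos 54° = 52.901 N.
Friction up the slope is f = μN = 0.15 × 52.901 = 7.935 N, so the net downslope force is 72.812 − 7.935 = 64.877 N and a = 64.877 / 9 = 7.2086 m/s².
Starting from rest over a distance of 9.0 m, v² = 2aL = 2 × 7.2086 × 9.0 = 129.7548, so v = 11.3910 m/s.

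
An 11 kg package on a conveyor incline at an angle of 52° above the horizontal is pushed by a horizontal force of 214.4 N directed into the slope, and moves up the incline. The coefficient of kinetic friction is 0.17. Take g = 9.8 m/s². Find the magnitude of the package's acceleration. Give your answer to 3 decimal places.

The horizontal push has components F cos 52° = 214.4 × 0.6157 = 132.006 N up the incline and F sin 52° = 214.4 × 0.7880 = 168.947 N pressing into the surface.
The normal force is therefore N = mg cos 52° + F sin 52° = 66.372 + 168.947 = 235.319 N, and kinetic friction down the slope is μN = 0.17 × 235.319 = 40.004 N.
Along the incline: F cos 52° − mg sin 52° − μN = ma, so 132.006 − 84.946 − 40.004 = 11 a, giving a = 0.6415 m/s².

0.641 m/s²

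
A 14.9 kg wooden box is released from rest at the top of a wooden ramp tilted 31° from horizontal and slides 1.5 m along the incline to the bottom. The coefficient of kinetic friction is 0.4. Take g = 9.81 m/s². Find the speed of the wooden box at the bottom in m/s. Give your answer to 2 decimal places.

The weight component along the incline is mg sin 31° = 75.283 N and the normal force is N = mg cos 31° = 125.291 N.
Friction up the slope is f = μN = 0.4 × 125.291 = 50.116 N, so the net downslope force is 75.283 − 50.116 = 25.167 N and a = 25.167 / 14.9 = 1.6891 m/s².
Starting from rest over a distance of 1.5 m, v² = 2aL = 2 × 1.6891 × 1.5 = 5.0673, so v = 2.2511 m/s.

2.25 m/s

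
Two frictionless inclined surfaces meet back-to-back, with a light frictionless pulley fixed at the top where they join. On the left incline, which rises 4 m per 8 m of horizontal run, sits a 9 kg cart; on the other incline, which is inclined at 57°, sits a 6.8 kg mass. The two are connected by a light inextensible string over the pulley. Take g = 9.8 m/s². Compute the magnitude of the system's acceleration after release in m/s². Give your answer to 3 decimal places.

Resolve each weight along its own incline: the 9 kg mass has component 9 × 9.8 × sin 26.57° = 39.444 N down its slope, and the 6.8 kg mass has 6.8 × 9.8 × sin 57° = 55.889 N down its slope.
The 6.8 kg side's 55.889 N exceeds the other side's 39.444 N, so that mass slides down and the 9 kg mass slides up. Taking that direction as positive, Newton's second law for the whole system gives 55.889 − 39.444 = (9 + 6.8) a, so a = 16.445 / 15.8 = 1.0408 m/s².

1.041 m/s²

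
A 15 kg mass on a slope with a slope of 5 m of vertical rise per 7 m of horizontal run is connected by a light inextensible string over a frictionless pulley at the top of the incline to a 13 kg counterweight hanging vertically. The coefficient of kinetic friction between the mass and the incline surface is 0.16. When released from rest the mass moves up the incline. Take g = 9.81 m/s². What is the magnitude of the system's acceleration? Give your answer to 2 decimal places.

For the mass on the incline: the weight component along the slope is m₁g sin 35.54° = 15 × 9.81 × 0.5812 = 85.524 N and the normal force is N = m₁g cos 35.54° = 119.741 N.
Kinetic friction opposes the mass's motion up the incline: f = μN = 0.16 × 119.741 = 19.159 N acting down the slope.
Newton's second law for the mass (up-slope positive): T − 85.524 − 19.159 = 15 a. For the hanging counterweight (downward positive): 13 × 9.81 − T = 13 a.
Adding the two equations eliminates T: 22.847 = 28 a, so a = 0.8160 m/s².

0.82 m/s²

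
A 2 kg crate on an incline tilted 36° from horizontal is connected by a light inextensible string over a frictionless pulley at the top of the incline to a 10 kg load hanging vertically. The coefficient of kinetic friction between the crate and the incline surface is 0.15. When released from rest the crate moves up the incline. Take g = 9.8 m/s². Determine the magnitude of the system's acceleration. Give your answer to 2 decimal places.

7.01 m/s²

For the crate on the incline: the weight component along the slope is m₁g sin 36° = 2 × 9.8 × 0.5878 = 11.521 N and the normal force is N = m₁g cos 36° = 15.857 N.
Kinetic friction opposes the crate's motion up the incline: f = μN = 0.15 × 15.857 = 2.379 N acting down the slope.
Newton's second law for the crate (up-slope positive): T − 11.521 − 2.379 = 2 a. For the hanging load (downward positive): 10 × 9.8 − T = 10 a.
Adding the two equations eliminates T: 84.100 = 12 a, so a = 7.0083 m/s².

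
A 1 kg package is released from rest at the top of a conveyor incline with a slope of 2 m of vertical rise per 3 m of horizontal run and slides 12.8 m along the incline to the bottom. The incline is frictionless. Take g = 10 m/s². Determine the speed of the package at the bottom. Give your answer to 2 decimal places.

11.92 m/s

The weight component along the incline is mg sin 33.69° = 5.547 N and the normal force is N = mg cos 33.69° = 8.321 N.
With no friction, a = g sin 33.69° = 5.5470 m/s².
Starting from rest over a distance of 12.8 m, v² = 2aL = 2 × 5.5470 × 12.8 = 142.0032, so v = 11.9165 m/s.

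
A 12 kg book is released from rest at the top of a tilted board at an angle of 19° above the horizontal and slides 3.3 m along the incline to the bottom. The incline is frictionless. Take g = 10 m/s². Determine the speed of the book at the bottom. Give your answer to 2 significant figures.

4.6 m/s

The weight component along the incline is mg sin 19° = 39.068 N and the normal force is N = mg cos 19° = 113.462 N.
With no friction, a = g sin 19° = 3.2557 m/s².
Starting from rest over a distance of 3.3 m, v² = 2aL = 2 × 3.2557 × 3.3 = 21.4876, so v = 4.6355 m/s.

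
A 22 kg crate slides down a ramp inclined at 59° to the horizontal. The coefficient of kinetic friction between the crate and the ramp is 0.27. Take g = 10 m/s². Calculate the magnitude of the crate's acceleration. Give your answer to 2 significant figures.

7.2 m/s²

Resolving the weight along the incline: the component pulling the crate down the slope is mg sin 59° = 22 × 10 × 0.8572 = 188.584 N, and the normal force is N = mg cos 59° = 22 × 10 × 0.5150 = 113.300 N.
Kinetic friction acts up the slope with magnitude f = μN = 0.27 × 113.300 = 30.591 N.
Net force along the incline is 188.584 − 30.591 = 157.993 N, so a = 157.993 / 22 = 7.1815 m/s².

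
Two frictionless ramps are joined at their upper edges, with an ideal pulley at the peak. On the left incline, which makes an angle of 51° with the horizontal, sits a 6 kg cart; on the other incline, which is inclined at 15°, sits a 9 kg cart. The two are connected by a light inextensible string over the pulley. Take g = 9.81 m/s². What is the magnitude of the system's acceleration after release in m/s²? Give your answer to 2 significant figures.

Resolve each weight along its own incline: the 6 kg mass has component 6 × 9.81 × sin 51° = 45.743 N down its slope, and the 9 kg mass has 9 × 9.81 × sin 15° = 22.851 N down its slope.
The 6 kg side's 45.743 N exceeds the other side's 22.851 N, so that mass slides down and the 9 kg mass slides up. Taking that direction as positive, Newton's second law for the whole system gives 45.743 − 22.851 = (6 + 9) a, so a = 22.892 / 15 = 1.5261 m/s².

1.5 m/s²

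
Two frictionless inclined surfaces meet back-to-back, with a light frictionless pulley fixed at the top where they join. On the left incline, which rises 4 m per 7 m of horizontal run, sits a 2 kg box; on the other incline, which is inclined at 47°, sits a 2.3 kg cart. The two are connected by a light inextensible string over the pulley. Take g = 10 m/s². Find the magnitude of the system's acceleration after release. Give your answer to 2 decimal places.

Resolve each weight along its own incline: the 2 kg mass has component 2 × 10 × sin 29.74° = 9.923 N down its slope, and the 2.3 kg mass has 2.3 × 10 × sin 47° = 16.821 N down its slope.
The 2.3 kg side's 16.821 N exceeds the other side's 9.923 N, so that mass slides down and the 2 kg mass slides up. Taking that direction as positive, Newton's second law for the whole system gives 16.821 − 9.923 = (2 + 2.3) a, so a = 6.898 / 4.3 = 1.6042 m/s².

1.60 m/s²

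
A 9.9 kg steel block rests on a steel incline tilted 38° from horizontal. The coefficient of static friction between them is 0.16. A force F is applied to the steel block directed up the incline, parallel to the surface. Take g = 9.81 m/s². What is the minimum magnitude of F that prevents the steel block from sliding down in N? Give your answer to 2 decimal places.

The normal force is N = mg cos 38° = 76.531 N. With F at its minimum the steel block is on the verge of sliding down, so static friction is at its maximum μ_s N = 0.16 × 76.531 = 12.245 N and acts up the slope.
Equilibrium along the incline: F + μ_s N = mg sin 38°, so F = 59.792 − 12.245 = 47.547 N.

47.55 N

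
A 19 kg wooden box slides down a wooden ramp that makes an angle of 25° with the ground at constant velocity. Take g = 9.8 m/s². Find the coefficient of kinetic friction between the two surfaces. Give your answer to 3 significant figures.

0.466

At constant velocity the net force along the incline is zero: mg sin 25° = μ mg cos 25°.
So μ = tan 25° = 0.4226 / 0.9063 = 0.4663.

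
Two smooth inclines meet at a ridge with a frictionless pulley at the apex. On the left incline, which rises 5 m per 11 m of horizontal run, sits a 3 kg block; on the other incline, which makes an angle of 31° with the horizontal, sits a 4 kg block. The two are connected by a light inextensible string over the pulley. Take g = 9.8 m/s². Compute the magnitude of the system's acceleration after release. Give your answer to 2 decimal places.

1.15 m/s²

Resolve each weight along its own incline: the 3 kg mass has component 3 × 9.8 × sin 24.44° = 12.166 N down its slope, and the 4 kg mass has 4 × 9.8 × sin 31° = 20.189 N down its slope.
The 4 kg side's 20.189 N exceeds the other side's 12.166 N, so that mass slides down and the 3 kg mass slides up. Taking that direction as positive, Newton's second law for the whole system gives 20.189 − 12.166 = (3 + 4) a, so a = 8.023 / 7 = 1.1461 m/s².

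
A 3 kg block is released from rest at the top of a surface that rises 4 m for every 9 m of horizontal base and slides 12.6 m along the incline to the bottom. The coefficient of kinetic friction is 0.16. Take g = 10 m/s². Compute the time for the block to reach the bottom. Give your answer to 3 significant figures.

The weight component along the incline is mg sin 23.96° = 12.184 N and the normal force is N = mg cos 23.96° = 27.414 N.
Friction up the slope is f = μN = 0.16 × 27.414 = 4.386 N, so the net downslope force is 12.184 − 4.386 = 7.798 N and a = 7.798 / 3 = 2.5993 m/s².
Starting from rest, L = ½at², so t = √(2L/a) = √(2 × 12.6 / 2.5993) = 3.1137 s.

3.11 s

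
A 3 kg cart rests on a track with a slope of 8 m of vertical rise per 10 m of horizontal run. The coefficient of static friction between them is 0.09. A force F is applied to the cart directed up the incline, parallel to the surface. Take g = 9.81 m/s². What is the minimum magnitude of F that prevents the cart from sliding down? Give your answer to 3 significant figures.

The normal force is N = mg cos 38.66° = 22.981 N. With F at its minimum the cart is on the verge of sliding down, so static friction is at its maximum μ_s N = 0.09 × 22.981 = 2.068 N and acts up the slope.
Equilibrium along the incline: F + μ_s N = mg sin 38.66°, so F = 18.385 − 2.068 = 16.317 N.

16.3 N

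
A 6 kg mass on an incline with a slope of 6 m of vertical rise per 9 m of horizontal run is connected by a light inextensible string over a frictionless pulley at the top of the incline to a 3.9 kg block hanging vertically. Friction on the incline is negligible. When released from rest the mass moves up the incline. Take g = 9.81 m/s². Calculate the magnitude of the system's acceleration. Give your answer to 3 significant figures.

0.567 m/s²

For the mass on the incline: the weight component along the slope is m₁g sin 33.69° = 6 × 9.81 × 0.5547 = 32.650 N and the normal force is N = m₁g cos 33.69° = 48.974 N.
Newton's second law for the mass (up-slope positive): T − 32.650 = 6 a. For the hanging block (downward positive): 3.9 × 9.81 − T = 3.9 a.
Adding the two equations eliminates T: 5.609 = 9.9 a, so a = 0.5666 m/s².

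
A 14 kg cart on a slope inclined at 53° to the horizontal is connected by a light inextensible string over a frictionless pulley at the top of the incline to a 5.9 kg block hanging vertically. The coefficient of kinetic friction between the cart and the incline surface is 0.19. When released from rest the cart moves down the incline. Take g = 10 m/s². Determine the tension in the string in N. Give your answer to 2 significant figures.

70 N

For the cart on the incline: the weight component along the slope is m₁g sin 53° = 14 × 10 × 0.7986 = 111.804 N and the normal force is N = m₁g cos 53° = 84.254 N.
Kinetic friction opposes the cart's motion down the incline: f = μN = 0.19 × 84.254 = 16.008 N acting up the slope.
Newton's second law for the cart (down-slope positive): 111.804 − 16.008 − T = 14 a. For the hanging block (upward positive): T − 5.9 × 10 = 5.9 a.
Adding the two equations eliminates T: 36.796 = 19.9 a, so a = 1.8490 m/s².
Then from the hanging block's equation, T = 5.9 × (10 + 1.8490) = 69.909 N.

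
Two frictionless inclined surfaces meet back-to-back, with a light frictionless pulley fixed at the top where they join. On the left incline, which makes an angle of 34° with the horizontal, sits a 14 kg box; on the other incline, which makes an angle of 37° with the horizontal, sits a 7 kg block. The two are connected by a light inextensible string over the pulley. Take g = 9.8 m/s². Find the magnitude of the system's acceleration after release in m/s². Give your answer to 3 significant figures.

Resolve each weight along its own incline: the 14 kg mass has component 14 × 9.8 × sin 34° = 76.721 N down its slope, and the 7 kg mass has 7 × 9.8 × sin 37° = 41.285 N down its slope.
The 14 kg side's 76.721 N exceeds the other side's 41.285 N, so that mass slides down and the 7 kg mass slides up. Taking that direction as positive, Newton's second law for the whole system gives 76.721 − 41.285 = (14 + 7) a, so a = 35.436 / 21 = 1.6874 m/s².

1.69 m/s²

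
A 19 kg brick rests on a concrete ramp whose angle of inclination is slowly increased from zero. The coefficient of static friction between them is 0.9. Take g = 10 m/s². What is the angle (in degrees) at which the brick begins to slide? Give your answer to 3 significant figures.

At the threshold of sliding, static friction is at its maximum μ_s N and exactly balances the weight component along the incline: mg sin θ = μ_s mg cos θ.
Hence tan θ = μ_s = 0.9, so θ = arctan(0.9) = 41.9872°.

42.0°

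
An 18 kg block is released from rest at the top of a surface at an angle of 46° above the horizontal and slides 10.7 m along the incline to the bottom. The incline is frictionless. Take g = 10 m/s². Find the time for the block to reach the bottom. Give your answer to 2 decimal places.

The weight component along the incline is mg sin 46° = 129.481 N and the normal force is N = mg cos 46° = 125.039 N.
With no friction, a = g sin 46° = 7.1934 m/s².
Starting from rest, L = ½at², so t = √(2L/a) = √(2 × 10.7 / 7.1934) = 1.7248 s.

1.72 s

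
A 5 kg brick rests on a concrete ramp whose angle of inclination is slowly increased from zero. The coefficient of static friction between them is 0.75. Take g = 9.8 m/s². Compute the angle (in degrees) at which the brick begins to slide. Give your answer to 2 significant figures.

At the threshold of sliding, static friction is at its maximum μ_s N and exactly balances the weight component along the incline: mg sin θ = μ_s mg cos θ.
Hence tan θ = μ_s = 0.75, so θ = arctan(0.75) = 36.8699°.

37°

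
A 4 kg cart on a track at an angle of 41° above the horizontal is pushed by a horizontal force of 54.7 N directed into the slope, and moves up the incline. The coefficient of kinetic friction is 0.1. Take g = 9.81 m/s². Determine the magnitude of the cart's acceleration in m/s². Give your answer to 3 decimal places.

The horizontal push has components F cos 41° = 54.7 × 0.7547 = 41.282 N up the incline and F sin 41° = 54.7 × 0.6561 = 35.889 N pressing into the surface.
The normal force is therefore N = mg cos 41° + F sin 41° = 29.614 + 35.889 = 65.503 N, and kinetic friction down the slope is μN = 0.1 × 65.503 = 6.550 N.
Along the incline: F cos 41° − mg sin 41° − μN = ma, so 41.282 − 25.745 − 6.550 = 4 a, giving a = 2.2467 m/s².

2.247 m/s²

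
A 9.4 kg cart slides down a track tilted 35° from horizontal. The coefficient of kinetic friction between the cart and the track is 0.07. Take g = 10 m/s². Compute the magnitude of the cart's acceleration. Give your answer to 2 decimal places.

Resolving the weight along the incline: the component pulling the cart down the slope is mg sin 35° = 9.4 × 10 × 0.5736 = 53.918 N, and the normal force is N = mg cos 35° = 9.4 × 10 × 0.8192 = 77.005 N.
Kinetic friction acts up the slope with magnitude f = μN = 0.07 × 77.005 = 5.390 N.
Net force along the incline is 53.918 − 5.390 = 48.528 N, so a = 48.528 / 9.4 = 5.1626 m/s².

5.16 m/s²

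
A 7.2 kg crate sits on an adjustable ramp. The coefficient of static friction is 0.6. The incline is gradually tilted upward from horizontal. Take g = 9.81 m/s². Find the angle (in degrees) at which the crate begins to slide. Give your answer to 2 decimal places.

30.96°

At the threshold of sliding, static friction is at its maximum μ_s N and exactly balances the weight component along the incline: mg sin θ = μ_s mg cos θ.
Hence tan θ = μ_s = 0.6, so θ = arctan(0.6) = 30.9638°.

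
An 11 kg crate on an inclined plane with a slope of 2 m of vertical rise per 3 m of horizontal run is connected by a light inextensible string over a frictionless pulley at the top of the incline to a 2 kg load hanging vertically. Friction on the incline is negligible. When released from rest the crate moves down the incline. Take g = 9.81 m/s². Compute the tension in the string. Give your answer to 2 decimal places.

For the crate on the incline: the weight component along the slope is m₁g sin 33.69° = 11 × 9.81 × 0.5547 = 59.858 N and the normal force is N = m₁g cos 33.69° = 89.787 N.
Newton's second law for the crate (down-slope positive): 59.858 − T = 11 a. For the hanging load (upward positive): T − 2 × 9.81 = 2 a.
Adding the two equations eliminates T: 40.238 = 13 a, so a = 3.0952 m/s².
Then from the hanging load's equation, T = 2 × (9.81 + 3.0952) = 25.810 N.

25.81 N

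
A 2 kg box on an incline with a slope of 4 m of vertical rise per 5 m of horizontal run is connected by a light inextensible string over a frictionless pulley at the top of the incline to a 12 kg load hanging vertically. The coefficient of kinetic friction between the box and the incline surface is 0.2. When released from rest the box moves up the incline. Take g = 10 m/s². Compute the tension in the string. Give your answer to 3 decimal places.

For the box on the incline: the weight component along the slope is m₁g sin 38.66° = 2 × 10 × 0.6247 = 12.494 N and the normal force is N = m₁g cos 38.66° = 15.617 N.
Kinetic friction opposes the box's motion up the incline: f = μN = 0.2 × 15.617 = 3.123 N acting down the slope.
Newton's second law for the box (up-slope positive): T − 12.494 − 3.123 = 2 a. For the hanging load (downward positive): 12 × 10 − T = 12 a.
Adding the two equations eliminates T: 104.383 = 14 a, so a = 7.4559 m/s².
Then from the hanging load's equation, T = 12 × (10 − 7.4559) = 30.529 N.

30.529 N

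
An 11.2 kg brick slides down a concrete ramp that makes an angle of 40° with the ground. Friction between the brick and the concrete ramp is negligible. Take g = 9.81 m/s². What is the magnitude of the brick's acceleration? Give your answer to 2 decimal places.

6.31 m/s²

Resolving the weight along the incline: the component pulling the brick down the slope is mg sin 40° = 11.2 × 9.81 × 0.6428 = 70.626 N, and the normal force is N = mg cos 40° = 11.2 × 9.81 × 0.7660 = 84.162 N.
With no friction the net force along the incline is 70.626 N, so a = g sin 40° = 70.626 / 11.2 = 6.3059 m/s².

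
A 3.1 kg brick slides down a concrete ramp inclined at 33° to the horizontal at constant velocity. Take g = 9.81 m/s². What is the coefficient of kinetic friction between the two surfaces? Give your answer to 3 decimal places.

0.649

At constant velocity the net force along the incline is zero: mg sin 33° = μ mg cos 33°.
So μ = tan 33° = 0.5446 / 0.8387 = 0.6493.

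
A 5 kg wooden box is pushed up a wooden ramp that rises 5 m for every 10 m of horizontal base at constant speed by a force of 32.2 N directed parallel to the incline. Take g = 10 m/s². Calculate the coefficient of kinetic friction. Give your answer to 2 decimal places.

At constant speed ΣF = 0 along the incline. The applied 32.2 N acts up the slope; the weight component mg sin 26.57° = 22.361 N and kinetic friction μN both act down the slope.
So 32.2 = 22.361 + μ × 44.721, giving μ = (32.2 − 22.361) / 44.721 = 0.2200.

0.22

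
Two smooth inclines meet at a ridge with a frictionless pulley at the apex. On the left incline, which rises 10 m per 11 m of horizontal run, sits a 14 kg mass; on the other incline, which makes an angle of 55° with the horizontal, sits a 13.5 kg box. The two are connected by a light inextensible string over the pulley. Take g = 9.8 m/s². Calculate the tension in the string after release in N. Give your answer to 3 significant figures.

100 N

Resolve each weight along its own incline: the 14 kg mass has component 14 × 9.8 × sin 42.27° = 92.291 N down its slope, and the 13.5 kg mass has 13.5 × 9.8 × sin 55° = 108.374 N down its slope.
The 13.5 kg side's 108.374 N exceeds the other side's 92.291 N, so that mass slides down and the 14 kg mass slides up. Taking that direction as positive, Newton's second law for the whole system gives 108.374 − 92.291 = (14 + 13.5) a, so a = 16.083 / 27.5 = 0.5848 m/s².
For the 14 kg mass (up-slope positive): T − 92.291 = 14 × 0.5848, so T = 100.478 N.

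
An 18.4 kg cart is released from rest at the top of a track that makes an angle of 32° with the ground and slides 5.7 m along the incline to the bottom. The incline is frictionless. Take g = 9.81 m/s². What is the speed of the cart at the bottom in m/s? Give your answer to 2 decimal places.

The weight component along the incline is mg sin 32° = 95.653 N and the normal force is N = mg cos 32° = 153.076 N.
With no friction, a = g sin 32° = 5.1985 m/s².
Starting from rest over a distance of 5.7 m, v² = 2aL = 2 × 5.1985 × 5.7 = 59.2629, so v = 7.6982 m/s.

7.70 m/s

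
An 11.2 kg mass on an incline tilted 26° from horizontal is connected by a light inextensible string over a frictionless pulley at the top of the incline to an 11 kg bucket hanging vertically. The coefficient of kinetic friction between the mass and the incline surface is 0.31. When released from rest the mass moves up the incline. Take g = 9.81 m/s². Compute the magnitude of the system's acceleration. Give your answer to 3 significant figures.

For the mass on the incline: the weight component along the slope is m₁g sin 26° = 11.2 × 9.81 × 0.4384 = 48.168 N and the normal force is N = m₁g cos 26° = 98.752 N.
Kinetic friction opposes the mass's motion up the incline: f = μN = 0.31 × 98.752 = 30.613 N acting down the slope.
Newton's second law for the mass (up-slope positive): T − 48.168 − 30.613 = 11.2 a. For the hanging bucket (downward positive): 11 × 9.81 − T = 11 a.
Adding the two equations eliminates T: 29.129 = 22.2 a, so a = 1.3121 m/s².

1.31 m/s²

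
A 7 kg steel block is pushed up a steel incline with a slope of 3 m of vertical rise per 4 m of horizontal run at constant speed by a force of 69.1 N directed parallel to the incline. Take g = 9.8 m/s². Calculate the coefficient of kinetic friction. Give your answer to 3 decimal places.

At constant speed ΣF = 0 along the incline. The applied 69.1 N acts up the slope; the weight component mg sin 36.87° = 41.160 N and kinetic friction μN both act down the slope.
So 69.1 = 41.160 + μ × 54.880, giving μ = (69.1 − 41.160) / 54.880 = 0.5091.

0.509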